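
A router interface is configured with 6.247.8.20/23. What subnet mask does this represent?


/23 means 23 network bits, 9 host bits
Binary: 11111111111111111111111000000000
Mask: 255.255.254.0


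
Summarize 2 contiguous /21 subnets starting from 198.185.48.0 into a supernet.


Original prefix: /21
Number of subnets: 2 = 2^1
New prefix = 21 - 1 = 20
Supernet: 198.185.48.0/20


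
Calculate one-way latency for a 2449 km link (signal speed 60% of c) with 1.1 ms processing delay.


Speed = 0.6 * 3e5 km/s = 180000 km/s
Propagation delay = 2449 / 180000 = 0.0136 s = 13.6056 ms
Processing delay = 1.1 ms
Total one-way latency = 14.7056 ms


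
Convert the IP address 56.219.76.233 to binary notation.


56 = 00111000
219 = 11011011
76 = 01001100
233 = 11101001
Binary: 00111000.11011011.01001100.11101001


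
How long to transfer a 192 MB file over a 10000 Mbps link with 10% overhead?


Effective throughput = 10000 * (1 - 10/100) = 9000 Mbps
File size in Mb = 192 * 8 = 1536 Mb
Time = 1536 / 9000
Time = 0.1707 seconds


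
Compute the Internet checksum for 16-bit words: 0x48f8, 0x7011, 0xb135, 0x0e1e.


Sum all words (with carry folding):
+ 0x48f8 = 0x48f8
+ 0x7011 = 0xb909
+ 0xb135 = 0x6a3f
+ 0x0e1e = 0x785d
One's complement: ~0x785d
Checksum = 0x87a2


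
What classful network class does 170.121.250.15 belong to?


First octet: 170
Binary: 10101010
10xxxxxx -> Class B (128-191)
Class B, default mask 255.255.0.0 (/16)


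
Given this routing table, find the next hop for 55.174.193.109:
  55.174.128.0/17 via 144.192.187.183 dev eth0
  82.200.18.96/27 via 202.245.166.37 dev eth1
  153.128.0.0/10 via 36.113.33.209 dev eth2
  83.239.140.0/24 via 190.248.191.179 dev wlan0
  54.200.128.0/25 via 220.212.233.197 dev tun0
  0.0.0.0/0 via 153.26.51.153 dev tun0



Longest prefix match for 55.174.193.109:
  /17 55.174.128.0: MATCH
  /27 82.200.18.96: no
  /10 153.128.0.0: no
  /24 83.239.140.0: no
  /25 54.200.128.0: no
  /0 0.0.0.0: MATCH
Selected: next-hop 144.192.187.183 via eth0 (matched /17)


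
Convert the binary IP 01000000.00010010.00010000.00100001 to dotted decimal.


01000000 = 64
00010010 = 18
00010000 = 16
00100001 = 33
IP: 64.18.16.33


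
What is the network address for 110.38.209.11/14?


IP:   01101110.00100110.11010001.00001011
Mask: 11111111.11111100.00000000.00000000
AND operation:
Net:  01101110.00100100.00000000.00000000
Network: 110.36.0.0/14


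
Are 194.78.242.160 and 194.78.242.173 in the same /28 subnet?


Mask: 255.255.255.240
194.78.242.160 AND mask = 194.78.242.160
194.78.242.173 AND mask = 194.78.242.160
Yes, same subnet (194.78.242.160)


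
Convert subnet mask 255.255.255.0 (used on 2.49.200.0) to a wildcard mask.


Subnet mask: 255.255.255.0
Wildcard = 255.255.255.255 - subnet mask
255 - 255 = 0
255 - 255 = 0
255 - 255 = 0
255 - 0 = 255
Wildcard: 0.0.0.255


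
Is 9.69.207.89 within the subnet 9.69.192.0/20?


Subnet network: 9.69.192.0
Test IP AND mask: 9.69.192.0
Yes, 9.69.207.89 is in 9.69.192.0/20


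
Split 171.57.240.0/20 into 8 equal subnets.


New prefix = 20 + 3 = 23
Each subnet has 512 addresses
  171.57.240.0/23
  171.57.242.0/23
  171.57.244.0/23
  171.57.246.0/23
  171.57.248.0/23
  171.57.250.0/23
  171.57.252.0/23
  171.57.254.0/23
Subnets: 171.57.240.0/23, 171.57.242.0/23, 171.57.244.0/23, 171.57.246.0/23, 171.57.248.0/23, 171.57.250.0/23, 171.57.252.0/23, 171.57.254.0/23


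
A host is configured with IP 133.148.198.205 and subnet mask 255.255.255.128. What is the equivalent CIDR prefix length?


Binary: 11111111.11111111.11111111.10000000
Count leading 1s
Prefix: /25


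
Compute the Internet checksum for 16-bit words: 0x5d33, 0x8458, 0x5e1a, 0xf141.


Sum all words (with carry folding):
+ 0x5d33 = 0x5d33
+ 0x8458 = 0xe18b
+ 0x5e1a = 0x3fa6
+ 0xf141 = 0x30e8
One's complement: ~0x30e8
Checksum = 0xcf17


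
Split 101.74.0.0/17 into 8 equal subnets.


New prefix = 17 + 3 = 20
Each subnet has 4096 addresses
  101.74.0.0/20
  101.74.16.0/20
  101.74.32.0/20
  101.74.48.0/20
  101.74.64.0/20
  101.74.80.0/20
  101.74.96.0/20
  101.74.112.0/20
Subnets: 101.74.0.0/20, 101.74.16.0/20, 101.74.32.0/20, 101.74.48.0/20, 101.74.64.0/20, 101.74.80.0/20, 101.74.96.0/20, 101.74.112.0/20


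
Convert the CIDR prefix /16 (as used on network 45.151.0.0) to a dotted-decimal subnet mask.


/16 means 16 network bits, 16 host bits
Binary: 11111111111111110000000000000000
Mask: 255.255.0.0


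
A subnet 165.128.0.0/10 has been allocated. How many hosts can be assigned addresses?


Host bits = 32 - 10 = 22
Total addresses = 2^22 = 4194304
Usable = total - 2 (network and broadcast)
Usable hosts: 4194302


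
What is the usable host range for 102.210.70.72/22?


Network: 102.210.68.0
Broadcast: 102.210.71.255
First usable = network + 1
Last usable = broadcast - 1
Range: 102.210.68.1 to 102.210.71.254


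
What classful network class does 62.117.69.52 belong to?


First octet: 62
Binary: 00111110
0xxxxxxx -> Class A (1-126)
Class A, default mask 255.0.0.0 (/8)


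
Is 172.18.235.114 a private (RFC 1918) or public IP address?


RFC 1918 private ranges:
  10.0.0.0/8 (10.0.0.0 - 10.255.255.255)
  172.16.0.0/12 (172.16.0.0 - 172.31.255.255)
  192.168.0.0/16 (192.168.0.0 - 192.168.255.255)
Private (in 172.16.0.0/12)


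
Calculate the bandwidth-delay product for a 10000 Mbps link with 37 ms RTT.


BDP = bandwidth * RTT
= 10000 Mbps * 37 ms
= 10000 * 1e6 * 37 / 1000 bits
= 370000000 bits
= 46250000 bytes
= 45166.0156 KB
BDP = 370000000 bits (46250000 bytes)


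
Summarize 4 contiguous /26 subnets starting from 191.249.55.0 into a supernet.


Original prefix: /26
Number of subnets: 4 = 2^2
New prefix = 26 - 2 = 24
Supernet: 191.249.55.0/24


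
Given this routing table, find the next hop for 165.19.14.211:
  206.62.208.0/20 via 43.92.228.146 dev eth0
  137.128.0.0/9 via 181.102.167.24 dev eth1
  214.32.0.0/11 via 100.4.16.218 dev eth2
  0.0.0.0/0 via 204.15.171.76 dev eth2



Longest prefix match for 165.19.14.211:
  /20 206.62.208.0: no
  /9 137.128.0.0: no
  /11 214.32.0.0: no
  /0 0.0.0.0: MATCH
Selected: next-hop 204.15.171.76 via eth2 (matched /0)


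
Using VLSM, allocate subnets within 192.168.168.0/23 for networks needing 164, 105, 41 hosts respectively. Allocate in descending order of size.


164 hosts -> /24 (254 usable): 192.168.168.0/24
105 hosts -> /25 (126 usable): 192.168.169.0/25
41 hosts -> /26 (62 usable): 192.168.169.128/26
Allocation: 192.168.168.0/24 (164 hosts, 254 usable); 192.168.169.0/25 (105 hosts, 126 usable); 192.168.169.128/26 (41 hosts, 62 usable)


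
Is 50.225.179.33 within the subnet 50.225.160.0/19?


Subnet network: 50.225.160.0
Test IP AND mask: 50.225.160.0
Yes, 50.225.179.33 is in 50.225.160.0/19


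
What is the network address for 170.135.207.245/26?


IP:   10101010.10000111.11001111.11110101
Mask: 11111111.11111111.11111111.11000000
AND operation:
Net:  10101010.10000111.11001111.11000000
Network: 170.135.207.192/26


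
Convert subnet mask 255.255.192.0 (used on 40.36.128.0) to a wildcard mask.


Subnet mask: 255.255.192.0
Wildcard = 255.255.255.255 - subnet mask
255 - 255 = 0
255 - 255 = 0
255 - 192 = 63
255 - 0 = 255
Wildcard: 0.0.63.255


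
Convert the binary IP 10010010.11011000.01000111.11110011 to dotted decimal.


10010010 = 146
11011000 = 216
01000111 = 71
11110011 = 243
IP: 146.216.71.243


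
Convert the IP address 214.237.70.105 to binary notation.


214 = 11010110
237 = 11101101
70 = 01000110
105 = 01101001
Binary: 11010110.11101101.01000110.01101001


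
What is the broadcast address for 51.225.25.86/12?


Network: 51.224.0.0/12
Host bits = 20
Set all host bits to 1:
Broadcast: 51.239.255.255


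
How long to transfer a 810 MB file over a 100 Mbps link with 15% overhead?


Effective throughput = 100 * (1 - 15/100) = 85 Mbps
File size in Mb = 810 * 8 = 6480 Mb
Time = 6480 / 85
Time = 76.2353 seconds


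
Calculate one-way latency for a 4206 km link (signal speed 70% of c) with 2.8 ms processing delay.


Speed = 0.7 * 3e5 km/s = 210000 km/s
Propagation delay = 4206 / 210000 = 0.02 s = 20.0286 ms
Processing delay = 2.8 ms
Total one-way latency = 22.8286 ms


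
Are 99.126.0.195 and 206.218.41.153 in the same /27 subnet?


Mask: 255.255.255.224
99.126.0.195 AND mask = 99.126.0.192
206.218.41.153 AND mask = 206.218.41.128
No, different subnets (99.126.0.192 vs 206.218.41.128)


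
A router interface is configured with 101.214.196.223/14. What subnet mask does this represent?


/14 means 14 network bits, 18 host bits
Binary: 11111111111111000000000000000000
Mask: 255.252.0.0


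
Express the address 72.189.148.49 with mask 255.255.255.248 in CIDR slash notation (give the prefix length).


Binary: 11111111.11111111.11111111.11111000
Count leading 1s
Prefix: /29


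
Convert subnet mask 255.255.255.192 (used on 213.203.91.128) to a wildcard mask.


Subnet mask: 255.255.255.192
Wildcard = 255.255.255.255 - subnet mask
255 - 255 = 0
255 - 255 = 0
255 - 255 = 0
255 - 192 = 63
Wildcard: 0.0.0.63


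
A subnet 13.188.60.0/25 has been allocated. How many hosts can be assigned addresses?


Host bits = 32 - 25 = 7
Total addresses = 2^7 = 128
Usable = total - 2 (network and broadcast)
Usable hosts: 126


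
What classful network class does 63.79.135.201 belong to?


First octet: 63
Binary: 00111111
0xxxxxxx -> Class A (1-126)
Class A, default mask 255.0.0.0 (/8)


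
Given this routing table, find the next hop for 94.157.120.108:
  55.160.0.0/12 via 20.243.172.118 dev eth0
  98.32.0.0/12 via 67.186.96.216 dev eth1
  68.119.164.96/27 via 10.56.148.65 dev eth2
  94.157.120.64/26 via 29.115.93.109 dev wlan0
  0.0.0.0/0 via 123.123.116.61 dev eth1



Longest prefix match for 94.157.120.108:
  /12 55.160.0.0: no
  /12 98.32.0.0: no
  /27 68.119.164.96: no
  /26 94.157.120.64: MATCH
  /0 0.0.0.0: MATCH
Selected: next-hop 29.115.93.109 via wlan0 (matched /26)


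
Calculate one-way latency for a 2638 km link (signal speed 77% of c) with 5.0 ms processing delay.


Speed = 0.77 * 3e5 km/s = 231000 km/s
Propagation delay = 2638 / 231000 = 0.0114 s = 11.4199 ms
Processing delay = 5.0 ms
Total one-way latency = 16.4199 ms


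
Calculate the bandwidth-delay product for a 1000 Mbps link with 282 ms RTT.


BDP = bandwidth * RTT
= 1000 Mbps * 282 ms
= 1000 * 1e6 * 282 / 1000 bits
= 282000000 bits
= 35250000 bytes
= 34423.8281 KB
BDP = 282000000 bits (35250000 bytes)


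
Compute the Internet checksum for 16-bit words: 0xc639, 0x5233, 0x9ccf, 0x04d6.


Sum all words (with carry folding):
+ 0xc639 = 0xc639
+ 0x5233 = 0x186d
+ 0x9ccf = 0xb53c
+ 0x04d6 = 0xba12
One's complement: ~0xba12
Checksum = 0x45ed


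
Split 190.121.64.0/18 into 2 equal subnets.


New prefix = 18 + 1 = 19
Each subnet has 8192 addresses
  190.121.64.0/19
  190.121.96.0/19
Subnets: 190.121.64.0/19, 190.121.96.0/19


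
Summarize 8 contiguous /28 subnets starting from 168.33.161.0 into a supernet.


Original prefix: /28
Number of subnets: 8 = 2^3
New prefix = 28 - 3 = 25
Supernet: 168.33.161.0/25


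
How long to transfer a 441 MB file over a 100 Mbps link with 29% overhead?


Effective throughput = 100 * (1 - 29/100) = 71 Mbps
File size in Mb = 441 * 8 = 3528 Mb
Time = 3528 / 71
Time = 49.6901 seconds


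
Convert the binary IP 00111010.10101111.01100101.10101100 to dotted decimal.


00111010 = 58
10101111 = 175
01100101 = 101
10101100 = 172
IP: 58.175.101.172


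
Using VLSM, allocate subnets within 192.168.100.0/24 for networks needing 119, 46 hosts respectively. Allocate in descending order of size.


119 hosts -> /25 (126 usable): 192.168.100.0/25
46 hosts -> /26 (62 usable): 192.168.100.128/26
Allocation: 192.168.100.0/25 (119 hosts, 126 usable); 192.168.100.128/26 (46 hosts, 62 usable)


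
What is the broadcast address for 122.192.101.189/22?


Network: 122.192.100.0/22
Host bits = 10
Set all host bits to 1:
Broadcast: 122.192.103.255


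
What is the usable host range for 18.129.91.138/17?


Network: 18.129.0.0
Broadcast: 18.129.127.255
First usable = network + 1
Last usable = broadcast - 1
Range: 18.129.0.1 to 18.129.127.254


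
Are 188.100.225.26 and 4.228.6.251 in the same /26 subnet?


Mask: 255.255.255.192
188.100.225.26 AND mask = 188.100.225.0
4.228.6.251 AND mask = 4.228.6.192
No, different subnets (188.100.225.0 vs 4.228.6.192)


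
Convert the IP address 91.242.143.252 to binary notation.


91 = 01011011
242 = 11110010
143 = 10001111
252 = 11111100
Binary: 01011011.11110010.10001111.11111100


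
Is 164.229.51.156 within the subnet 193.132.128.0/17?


Subnet network: 193.132.128.0
Test IP AND mask: 164.229.0.0
No, 164.229.51.156 is not in 193.132.128.0/17


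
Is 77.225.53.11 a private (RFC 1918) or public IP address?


RFC 1918 private ranges:
  10.0.0.0/8 (10.0.0.0 - 10.255.255.255)
  172.16.0.0/12 (172.16.0.0 - 172.31.255.255)
  192.168.0.0/16 (192.168.0.0 - 192.168.255.255)
Public (not in any RFC 1918 range)


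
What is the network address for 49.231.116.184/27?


IP:   00110001.11100111.01110100.10111000
Mask: 11111111.11111111.11111111.11100000
AND operation:
Net:  00110001.11100111.01110100.10100000
Network: 49.231.116.160/27


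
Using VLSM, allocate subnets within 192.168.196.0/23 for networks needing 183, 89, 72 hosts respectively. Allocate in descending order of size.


183 hosts -> /24 (254 usable): 192.168.196.0/24
89 hosts -> /25 (126 usable): 192.168.197.0/25
72 hosts -> /25 (126 usable): 192.168.197.128/25
Allocation: 192.168.196.0/24 (183 hosts, 254 usable); 192.168.197.0/25 (89 hosts, 126 usable); 192.168.197.128/25 (72 hosts, 126 usable)


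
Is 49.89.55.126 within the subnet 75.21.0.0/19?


Subnet network: 75.21.0.0
Test IP AND mask: 49.89.32.0
No, 49.89.55.126 is not in 75.21.0.0/19


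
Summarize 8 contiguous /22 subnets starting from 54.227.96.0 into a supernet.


Original prefix: /22
Number of subnets: 8 = 2^3
New prefix = 22 - 3 = 19
Supernet: 54.227.96.0/19


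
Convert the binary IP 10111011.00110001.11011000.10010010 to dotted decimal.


10111011 = 187
00110001 = 49
11011000 = 216
10010010 = 146
IP: 187.49.216.146


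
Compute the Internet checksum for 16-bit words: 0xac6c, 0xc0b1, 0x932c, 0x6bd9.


Sum all words (with carry folding):
+ 0xac6c = 0xac6c
+ 0xc0b1 = 0x6d1e
+ 0x932c = 0x004b
+ 0x6bd9 = 0x6c24
One's complement: ~0x6c24
Checksum = 0x93db


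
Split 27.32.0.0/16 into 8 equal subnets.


New prefix = 16 + 3 = 19
Each subnet has 8192 addresses
  27.32.0.0/19
  27.32.32.0/19
  27.32.64.0/19
  27.32.96.0/19
  27.32.128.0/19
  27.32.160.0/19
  27.32.192.0/19
  27.32.224.0/19
Subnets: 27.32.0.0/19, 27.32.32.0/19, 27.32.64.0/19, 27.32.96.0/19, 27.32.128.0/19, 27.32.160.0/19, 27.32.192.0/19, 27.32.224.0/19


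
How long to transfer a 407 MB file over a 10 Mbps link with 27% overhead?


Effective throughput = 10 * (1 - 27/100) = 7.3 Mbps
File size in Mb = 407 * 8 = 3256 Mb
Time = 3256 / 7.3
Time = 446.0274 seconds


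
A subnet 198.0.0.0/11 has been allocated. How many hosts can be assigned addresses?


Host bits = 32 - 11 = 21
Total addresses = 2^21 = 2097152
Usable = total - 2 (network and broadcast)
Usable hosts: 2097150


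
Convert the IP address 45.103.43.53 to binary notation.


45 = 00101101
103 = 01100111
43 = 00101011
53 = 00110101
Binary: 00101101.01100111.00101011.00110101


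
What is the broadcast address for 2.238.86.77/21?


Network: 2.238.80.0/21
Host bits = 11
Set all host bits to 1:
Broadcast: 2.238.87.255


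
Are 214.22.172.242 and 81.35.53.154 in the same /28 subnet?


Mask: 255.255.255.240
214.22.172.242 AND mask = 214.22.172.240
81.35.53.154 AND mask = 81.35.53.144
No, different subnets (214.22.172.240 vs 81.35.53.144)


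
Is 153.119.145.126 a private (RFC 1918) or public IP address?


RFC 1918 private ranges:
  10.0.0.0/8 (10.0.0.0 - 10.255.255.255)
  172.16.0.0/12 (172.16.0.0 - 172.31.255.255)
  192.168.0.0/16 (192.168.0.0 - 192.168.255.255)
Public (not in any RFC 1918 range)


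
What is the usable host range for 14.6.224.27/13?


Network: 14.0.0.0
Broadcast: 14.7.255.255
First usable = network + 1
Last usable = broadcast - 1
Range: 14.0.0.1 to 14.7.255.254


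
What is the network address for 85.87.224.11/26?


IP:   01010101.01010111.11100000.00001011
Mask: 11111111.11111111.11111111.11000000
AND operation:
Net:  01010101.01010111.11100000.00000000
Network: 85.87.224.0/26


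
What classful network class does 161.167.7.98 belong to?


First octet: 161
Binary: 10100001
10xxxxxx -> Class B (128-191)
Class B, default mask 255.255.0.0 (/16)


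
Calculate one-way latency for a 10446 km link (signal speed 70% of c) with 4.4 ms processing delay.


Speed = 0.7 * 3e5 km/s = 210000 km/s
Propagation delay = 10446 / 210000 = 0.0497 s = 49.7429 ms
Processing delay = 4.4 ms
Total one-way latency = 54.1429 ms


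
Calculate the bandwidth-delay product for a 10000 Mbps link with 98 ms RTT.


BDP = bandwidth * RTT
= 10000 Mbps * 98 ms
= 10000 * 1e6 * 98 / 1000 bits
= 980000000 bits
= 122500000 bytes
= 119628.9062 KB
BDP = 980000000 bits (122500000 bytes)


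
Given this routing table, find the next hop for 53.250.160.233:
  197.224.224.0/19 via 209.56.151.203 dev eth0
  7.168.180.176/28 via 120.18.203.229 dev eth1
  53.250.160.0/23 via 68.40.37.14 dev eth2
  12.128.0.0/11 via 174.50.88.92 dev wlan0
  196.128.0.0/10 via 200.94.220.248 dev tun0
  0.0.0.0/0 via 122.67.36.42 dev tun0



Longest prefix match for 53.250.160.233:
  /19 197.224.224.0: no
  /28 7.168.180.176: no
  /23 53.250.160.0: MATCH
  /11 12.128.0.0: no
  /10 196.128.0.0: no
  /0 0.0.0.0: MATCH
Selected: next-hop 68.40.37.14 via eth2 (matched /23)


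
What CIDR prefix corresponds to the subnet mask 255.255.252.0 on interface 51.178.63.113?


Binary: 11111111.11111111.11111100.00000000
Count leading 1s
Prefix: /22


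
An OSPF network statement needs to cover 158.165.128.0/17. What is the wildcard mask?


Subnet mask: 255.255.128.0
Wildcard = 255.255.255.255 - subnet mask
255 - 255 = 0
255 - 255 = 0
255 - 128 = 127
255 - 0 = 255
Wildcard: 0.0.127.255


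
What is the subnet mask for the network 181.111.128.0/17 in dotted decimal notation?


/17 means 17 network bits, 15 host bits
Binary: 11111111111111111000000000000000
Mask: 255.255.128.0


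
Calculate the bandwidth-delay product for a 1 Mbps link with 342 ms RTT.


BDP = bandwidth * RTT
= 1 Mbps * 342 ms
= 1 * 1e6 * 342 / 1000 bits
= 342000 bits
= 42750 bytes
= 41.748 KB
BDP = 342000 bits (42750 bytes)


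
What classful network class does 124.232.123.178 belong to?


First octet: 124
Binary: 01111100
0xxxxxxx -> Class A (1-126)
Class A, default mask 255.0.0.0 (/8)


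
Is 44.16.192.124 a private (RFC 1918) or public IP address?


RFC 1918 private ranges:
  10.0.0.0/8 (10.0.0.0 - 10.255.255.255)
  172.16.0.0/12 (172.16.0.0 - 172.31.255.255)
  192.168.0.0/16 (192.168.0.0 - 192.168.255.255)
Public (not in any RFC 1918 range)


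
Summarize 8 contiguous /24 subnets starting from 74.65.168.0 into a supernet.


Original prefix: /24
Number of subnets: 8 = 2^3
New prefix = 24 - 3 = 21
Supernet: 74.65.168.0/21


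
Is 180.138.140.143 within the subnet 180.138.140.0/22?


Subnet network: 180.138.140.0
Test IP AND mask: 180.138.140.0
Yes, 180.138.140.143 is in 180.138.140.0/22


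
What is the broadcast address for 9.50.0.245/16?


Network: 9.50.0.0/16
Host bits = 16
Set all host bits to 1:
Broadcast: 9.50.255.255


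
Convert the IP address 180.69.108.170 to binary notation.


180 = 10110100
69 = 01000101
108 = 01101100
170 = 10101010
Binary: 10110100.01000101.01101100.10101010


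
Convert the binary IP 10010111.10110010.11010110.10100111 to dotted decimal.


10010111 = 151
10110010 = 178
11010110 = 214
10100111 = 167
IP: 151.178.214.167


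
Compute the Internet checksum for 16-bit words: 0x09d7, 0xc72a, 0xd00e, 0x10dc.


Sum all words (with carry folding):
+ 0x09d7 = 0x09d7
+ 0xc72a = 0xd101
+ 0xd00e = 0xa110
+ 0x10dc = 0xb1ec
One's complement: ~0xb1ec
Checksum = 0x4e13


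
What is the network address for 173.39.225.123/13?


IP:   10101101.00100111.11100001.01111011
Mask: 11111111.11111000.00000000.00000000
AND operation:
Net:  10101101.00100000.00000000.00000000
Network: 173.32.0.0/13


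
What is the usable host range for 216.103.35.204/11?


Network: 216.96.0.0
Broadcast: 216.127.255.255
First usable = network + 1
Last usable = broadcast - 1
Range: 216.96.0.1 to 216.127.255.254


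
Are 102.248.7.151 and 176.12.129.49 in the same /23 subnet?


Mask: 255.255.254.0
102.248.7.151 AND mask = 102.248.6.0
176.12.129.49 AND mask = 176.12.128.0
No, different subnets (102.248.6.0 vs 176.12.128.0)


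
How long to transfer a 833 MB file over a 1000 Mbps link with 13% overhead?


Effective throughput = 1000 * (1 - 13/100) = 870 Mbps
File size in Mb = 833 * 8 = 6664 Mb
Time = 6664 / 870
Time = 7.6598 seconds


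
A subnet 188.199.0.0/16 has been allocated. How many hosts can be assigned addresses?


Host bits = 32 - 16 = 16
Total addresses = 2^16 = 65536
Usable = total - 2 (network and broadcast)
Usable hosts: 65534


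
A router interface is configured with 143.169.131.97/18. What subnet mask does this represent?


/18 means 18 network bits, 14 host bits
Binary: 11111111111111111100000000000000
Mask: 255.255.192.0


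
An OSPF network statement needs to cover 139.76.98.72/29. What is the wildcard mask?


Subnet mask: 255.255.255.248
Wildcard = 255.255.255.255 - subnet mask
255 - 255 = 0
255 - 255 = 0
255 - 255 = 0
255 - 248 = 7
Wildcard: 0.0.0.7


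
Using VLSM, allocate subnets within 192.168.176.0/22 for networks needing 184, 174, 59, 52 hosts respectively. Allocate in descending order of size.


184 hosts -> /24 (254 usable): 192.168.176.0/24
174 hosts -> /24 (254 usable): 192.168.177.0/24
59 hosts -> /26 (62 usable): 192.168.178.0/26
52 hosts -> /26 (62 usable): 192.168.178.64/26
Allocation: 192.168.176.0/24 (184 hosts, 254 usable); 192.168.177.0/24 (174 hosts, 254 usable); 192.168.178.0/26 (59 hosts, 62 usable); 192.168.178.64/26 (52 hosts, 62 usable)


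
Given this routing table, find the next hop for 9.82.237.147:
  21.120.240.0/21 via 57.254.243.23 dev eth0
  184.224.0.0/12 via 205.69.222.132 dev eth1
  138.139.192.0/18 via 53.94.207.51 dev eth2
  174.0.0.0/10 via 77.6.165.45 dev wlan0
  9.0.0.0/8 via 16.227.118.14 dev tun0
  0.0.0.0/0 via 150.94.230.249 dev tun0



Longest prefix match for 9.82.237.147:
  /21 21.120.240.0: no
  /12 184.224.0.0: no
  /18 138.139.192.0: no
  /10 174.0.0.0: no
  /8 9.0.0.0: MATCH
  /0 0.0.0.0: MATCH
Selected: next-hop 16.227.118.14 via tun0 (matched /8)


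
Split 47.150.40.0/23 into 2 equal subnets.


New prefix = 23 + 1 = 24
Each subnet has 256 addresses
  47.150.40.0/24
  47.150.41.0/24
Subnets: 47.150.40.0/24, 47.150.41.0/24


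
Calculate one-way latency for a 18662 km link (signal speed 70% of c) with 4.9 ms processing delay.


Speed = 0.7 * 3e5 km/s = 210000 km/s
Propagation delay = 18662 / 210000 = 0.0889 s = 88.8667 ms
Processing delay = 4.9 ms
Total one-way latency = 93.7667 ms


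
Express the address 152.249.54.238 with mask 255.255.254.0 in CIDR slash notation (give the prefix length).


Binary: 11111111.11111111.11111110.00000000
Count leading 1s
Prefix: /23


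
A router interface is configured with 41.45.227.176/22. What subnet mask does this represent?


/22 means 22 network bits, 10 host bits
Binary: 11111111111111111111110000000000
Mask: 255.255.252.0


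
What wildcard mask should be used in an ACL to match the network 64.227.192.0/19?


Subnet mask: 255.255.224.0
Wildcard = 255.255.255.255 - subnet mask
255 - 255 = 0
255 - 255 = 0
255 - 224 = 31
255 - 0 = 255
Wildcard: 0.0.31.255


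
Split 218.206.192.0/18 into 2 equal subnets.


New prefix = 18 + 1 = 19
Each subnet has 8192 addresses
  218.206.192.0/19
  218.206.224.0/19
Subnets: 218.206.192.0/19, 218.206.224.0/19


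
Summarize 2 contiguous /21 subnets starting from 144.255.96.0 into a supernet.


Original prefix: /21
Number of subnets: 2 = 2^1
New prefix = 21 - 1 = 20
Supernet: 144.255.96.0/20


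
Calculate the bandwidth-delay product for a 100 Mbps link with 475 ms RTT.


BDP = bandwidth * RTT
= 100 Mbps * 475 ms
= 100 * 1e6 * 475 / 1000 bits
= 47500000 bits
= 5937500 bytes
= 5798.3398 KB
BDP = 47500000 bits (5937500 bytes)


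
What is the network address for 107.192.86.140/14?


IP:   01101011.11000000.01010110.10001100
Mask: 11111111.11111100.00000000.00000000
AND operation:
Net:  01101011.11000000.00000000.00000000
Network: 107.192.0.0/14


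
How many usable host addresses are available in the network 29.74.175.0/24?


Host bits = 32 - 24 = 8
Total addresses = 2^8 = 256
Usable = total - 2 (network and broadcast)
Usable hosts: 254


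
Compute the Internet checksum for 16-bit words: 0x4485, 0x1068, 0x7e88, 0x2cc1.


Sum all words (with carry folding):
+ 0x4485 = 0x4485
+ 0x1068 = 0x54ed
+ 0x7e88 = 0xd375
+ 0x2cc1 = 0x0037
One's complement: ~0x0037
Checksum = 0xffc8


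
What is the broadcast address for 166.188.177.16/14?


Network: 166.188.0.0/14
Host bits = 18
Set all host bits to 1:
Broadcast: 166.191.255.255


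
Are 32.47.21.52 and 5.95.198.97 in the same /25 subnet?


Mask: 255.255.255.128
32.47.21.52 AND mask = 32.47.21.0
5.95.198.97 AND mask = 5.95.198.0
No, different subnets (32.47.21.0 vs 5.95.198.0)


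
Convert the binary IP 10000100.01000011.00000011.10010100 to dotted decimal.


10000100 = 132
01000011 = 67
00000011 = 3
10010100 = 148
IP: 132.67.3.148


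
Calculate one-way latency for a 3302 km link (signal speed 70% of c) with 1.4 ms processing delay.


Speed = 0.7 * 3e5 km/s = 210000 km/s
Propagation delay = 3302 / 210000 = 0.0157 s = 15.7238 ms
Processing delay = 1.4 ms
Total one-way latency = 17.1238 ms


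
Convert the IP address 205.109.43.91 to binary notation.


205 = 11001101
109 = 01101101
43 = 00101011
91 = 01011011
Binary: 11001101.01101101.00101011.01011011


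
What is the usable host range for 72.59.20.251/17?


Network: 72.59.0.0
Broadcast: 72.59.127.255
First usable = network + 1
Last usable = broadcast - 1
Range: 72.59.0.1 to 72.59.127.254


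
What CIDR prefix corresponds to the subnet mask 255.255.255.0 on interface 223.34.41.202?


Binary: 11111111.11111111.11111111.00000000
Count leading 1s
Prefix: /24


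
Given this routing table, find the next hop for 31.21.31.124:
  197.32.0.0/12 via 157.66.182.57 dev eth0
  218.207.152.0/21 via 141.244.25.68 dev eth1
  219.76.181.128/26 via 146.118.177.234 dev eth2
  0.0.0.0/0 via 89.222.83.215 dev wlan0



Longest prefix match for 31.21.31.124:
  /12 197.32.0.0: no
  /21 218.207.152.0: no
  /26 219.76.181.128: no
  /0 0.0.0.0: MATCH
Selected: next-hop 89.222.83.215 via wlan0 (matched /0)


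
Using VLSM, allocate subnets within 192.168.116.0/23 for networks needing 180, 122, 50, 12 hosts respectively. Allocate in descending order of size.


180 hosts -> /24 (254 usable): 192.168.116.0/24
122 hosts -> /25 (126 usable): 192.168.117.0/25
50 hosts -> /26 (62 usable): 192.168.117.128/26
12 hosts -> /28 (14 usable): 192.168.117.192/28
Allocation: 192.168.116.0/24 (180 hosts, 254 usable); 192.168.117.0/25 (122 hosts, 126 usable); 192.168.117.128/26 (50 hosts, 62 usable); 192.168.117.192/28 (12 hosts, 14 usable)


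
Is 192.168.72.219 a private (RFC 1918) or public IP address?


RFC 1918 private ranges:
  10.0.0.0/8 (10.0.0.0 - 10.255.255.255)
  172.16.0.0/12 (172.16.0.0 - 172.31.255.255)
  192.168.0.0/16 (192.168.0.0 - 192.168.255.255)
Private (in 192.168.0.0/16)


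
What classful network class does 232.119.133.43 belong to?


First octet: 232
Binary: 11101000
1110xxxx -> Class D (224-239)
Class D (multicast), default mask N/A


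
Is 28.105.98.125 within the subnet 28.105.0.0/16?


Subnet network: 28.105.0.0
Test IP AND mask: 28.105.0.0
Yes, 28.105.98.125 is in 28.105.0.0/16


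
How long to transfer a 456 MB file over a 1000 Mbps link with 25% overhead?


Effective throughput = 1000 * (1 - 25/100) = 750 Mbps
File size in Mb = 456 * 8 = 3648 Mb
Time = 3648 / 750
Time = 4.864 seconds


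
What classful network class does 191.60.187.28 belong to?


First octet: 191
Binary: 10111111
10xxxxxx -> Class B (128-191)
Class B, default mask 255.255.0.0 (/16)


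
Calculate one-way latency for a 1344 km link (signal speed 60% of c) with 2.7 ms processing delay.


Speed = 0.6 * 3e5 km/s = 180000 km/s
Propagation delay = 1344 / 180000 = 0.0075 s = 7.4667 ms
Processing delay = 2.7 ms
Total one-way latency = 10.1667 ms


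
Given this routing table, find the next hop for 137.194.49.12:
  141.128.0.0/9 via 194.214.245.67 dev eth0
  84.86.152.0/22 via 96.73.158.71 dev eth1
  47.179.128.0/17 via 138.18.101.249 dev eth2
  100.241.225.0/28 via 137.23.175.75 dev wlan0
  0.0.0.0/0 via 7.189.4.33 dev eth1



Longest prefix match for 137.194.49.12:
  /9 141.128.0.0: no
  /22 84.86.152.0: no
  /17 47.179.128.0: no
  /28 100.241.225.0: no
  /0 0.0.0.0: MATCH
Selected: next-hop 7.189.4.33 via eth1 (matched /0)


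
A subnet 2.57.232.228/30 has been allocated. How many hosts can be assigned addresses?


Host bits = 32 - 30 = 2
Total addresses = 2^2 = 4
Usable = total - 2 (network and broadcast)
Usable hosts: 2


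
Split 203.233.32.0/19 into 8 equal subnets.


New prefix = 19 + 3 = 22
Each subnet has 1024 addresses
  203.233.32.0/22
  203.233.36.0/22
  203.233.40.0/22
  203.233.44.0/22
  203.233.48.0/22
  203.233.52.0/22
  203.233.56.0/22
  203.233.60.0/22
Subnets: 203.233.32.0/22, 203.233.36.0/22, 203.233.40.0/22, 203.233.44.0/22, 203.233.48.0/22, 203.233.52.0/22, 203.233.56.0/22, 203.233.60.0/22


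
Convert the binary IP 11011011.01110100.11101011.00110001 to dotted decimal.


11011011 = 219
01110100 = 116
11101011 = 235
00110001 = 49
IP: 219.116.235.49


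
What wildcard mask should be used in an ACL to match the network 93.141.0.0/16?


Subnet mask: 255.255.0.0
Wildcard = 255.255.255.255 - subnet mask
255 - 255 = 0
255 - 255 = 0
255 - 0 = 255
255 - 0 = 255
Wildcard: 0.0.255.255


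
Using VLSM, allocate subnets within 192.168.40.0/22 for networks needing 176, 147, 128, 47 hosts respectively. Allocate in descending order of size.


176 hosts -> /24 (254 usable): 192.168.40.0/24
147 hosts -> /24 (254 usable): 192.168.41.0/24
128 hosts -> /24 (254 usable): 192.168.42.0/24
47 hosts -> /26 (62 usable): 192.168.43.0/26
Allocation: 192.168.40.0/24 (176 hosts, 254 usable); 192.168.41.0/24 (147 hosts, 254 usable); 192.168.42.0/24 (128 hosts, 254 usable); 192.168.43.0/26 (47 hosts, 62 usable)


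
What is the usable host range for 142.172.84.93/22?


Network: 142.172.84.0
Broadcast: 142.172.87.255
First usable = network + 1
Last usable = broadcast - 1
Range: 142.172.84.1 to 142.172.87.254


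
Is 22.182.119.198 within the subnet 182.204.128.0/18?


Subnet network: 182.204.128.0
Test IP AND mask: 22.182.64.0
No, 22.182.119.198 is not in 182.204.128.0/18


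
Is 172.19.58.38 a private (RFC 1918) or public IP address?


RFC 1918 private ranges:
  10.0.0.0/8 (10.0.0.0 - 10.255.255.255)
  172.16.0.0/12 (172.16.0.0 - 172.31.255.255)
  192.168.0.0/16 (192.168.0.0 - 192.168.255.255)
Private (in 172.16.0.0/12)


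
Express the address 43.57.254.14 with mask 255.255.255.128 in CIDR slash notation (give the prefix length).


Binary: 11111111.11111111.11111111.10000000
Count leading 1s
Prefix: /25


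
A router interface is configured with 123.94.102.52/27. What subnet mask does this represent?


/27 means 27 network bits, 5 host bits
Binary: 11111111111111111111111111100000
Mask: 255.255.255.224


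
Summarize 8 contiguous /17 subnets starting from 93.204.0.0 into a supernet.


Original prefix: /17
Number of subnets: 8 = 2^3
New prefix = 17 - 3 = 14
Supernet: 93.204.0.0/14


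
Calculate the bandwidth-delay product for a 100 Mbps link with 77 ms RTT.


BDP = bandwidth * RTT
= 100 Mbps * 77 ms
= 100 * 1e6 * 77 / 1000 bits
= 7700000 bits
= 962500 bytes
= 939.9414 KB
BDP = 7700000 bits (962500 bytes)


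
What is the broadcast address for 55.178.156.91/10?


Network: 55.128.0.0/10
Host bits = 22
Set all host bits to 1:
Broadcast: 55.191.255.255


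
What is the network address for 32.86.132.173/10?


IP:   00100000.01010110.10000100.10101101
Mask: 11111111.11000000.00000000.00000000
AND operation:
Net:  00100000.01000000.00000000.00000000
Network: 32.64.0.0/10


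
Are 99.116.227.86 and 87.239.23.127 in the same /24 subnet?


Mask: 255.255.255.0
99.116.227.86 AND mask = 99.116.227.0
87.239.23.127 AND mask = 87.239.23.0
No, different subnets (99.116.227.0 vs 87.239.23.0)


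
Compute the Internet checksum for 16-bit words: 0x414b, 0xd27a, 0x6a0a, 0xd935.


Sum all words (with carry folding):
+ 0x414b = 0x414b
+ 0xd27a = 0x13c6
+ 0x6a0a = 0x7dd0
+ 0xd935 = 0x5706
One's complement: ~0x5706
Checksum = 0xa8f9


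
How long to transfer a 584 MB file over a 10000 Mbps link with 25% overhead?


Effective throughput = 10000 * (1 - 25/100) = 7500 Mbps
File size in Mb = 584 * 8 = 4672 Mb
Time = 4672 / 7500
Time = 0.6229 seconds


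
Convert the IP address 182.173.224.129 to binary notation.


182 = 10110110
173 = 10101101
224 = 11100000
129 = 10000001
Binary: 10110110.10101101.11100000.10000001


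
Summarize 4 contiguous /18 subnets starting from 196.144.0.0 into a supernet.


Original prefix: /18
Number of subnets: 4 = 2^2
New prefix = 18 - 2 = 16
Supernet: 196.144.0.0/16


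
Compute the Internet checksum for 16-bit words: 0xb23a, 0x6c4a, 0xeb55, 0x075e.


Sum all words (with carry folding):
+ 0xb23a = 0xb23a
+ 0x6c4a = 0x1e85
+ 0xeb55 = 0x09db
+ 0x075e = 0x1139
One's complement: ~0x1139
Checksum = 0xeec6


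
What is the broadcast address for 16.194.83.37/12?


Network: 16.192.0.0/12
Host bits = 20
Set all host bits to 1:
Broadcast: 16.207.255.255


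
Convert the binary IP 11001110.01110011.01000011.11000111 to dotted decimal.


11001110 = 206
01110011 = 115
01000011 = 67
11000111 = 199
IP: 206.115.67.199


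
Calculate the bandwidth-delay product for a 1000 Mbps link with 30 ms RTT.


BDP = bandwidth * RTT
= 1000 Mbps * 30 ms
= 1000 * 1e6 * 30 / 1000 bits
= 30000000 bits
= 3750000 bytes
= 3662.1094 KB
BDP = 30000000 bits (3750000 bytes)


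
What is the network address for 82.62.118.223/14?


IP:   01010010.00111110.01110110.11011111
Mask: 11111111.11111100.00000000.00000000
AND operation:
Net:  01010010.00111100.00000000.00000000
Network: 82.60.0.0/14


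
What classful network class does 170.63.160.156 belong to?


First octet: 170
Binary: 10101010
10xxxxxx -> Class B (128-191)
Class B, default mask 255.255.0.0 (/16)


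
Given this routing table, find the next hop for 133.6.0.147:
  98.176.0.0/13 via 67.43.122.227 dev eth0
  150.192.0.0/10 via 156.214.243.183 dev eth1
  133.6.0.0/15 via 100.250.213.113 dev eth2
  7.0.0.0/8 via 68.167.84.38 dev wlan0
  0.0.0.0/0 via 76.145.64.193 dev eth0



Longest prefix match for 133.6.0.147:
  /13 98.176.0.0: no
  /10 150.192.0.0: no
  /15 133.6.0.0: MATCH
  /8 7.0.0.0: no
  /0 0.0.0.0: MATCH
Selected: next-hop 100.250.213.113 via eth2 (matched /15)


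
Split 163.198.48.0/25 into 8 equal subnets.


New prefix = 25 + 3 = 28
Each subnet has 16 addresses
  163.198.48.0/28
  163.198.48.16/28
  163.198.48.32/28
  163.198.48.48/28
  163.198.48.64/28
  163.198.48.80/28
  163.198.48.96/28
  163.198.48.112/28
Subnets: 163.198.48.0/28, 163.198.48.16/28, 163.198.48.32/28, 163.198.48.48/28, 163.198.48.64/28, 163.198.48.80/28, 163.198.48.96/28, 163.198.48.112/28


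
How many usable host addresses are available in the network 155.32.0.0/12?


Host bits = 32 - 12 = 20
Total addresses = 2^20 = 1048576
Usable = total - 2 (network and broadcast)
Usable hosts: 1048574


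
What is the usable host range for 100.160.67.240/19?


Network: 100.160.64.0
Broadcast: 100.160.95.255
First usable = network + 1
Last usable = broadcast - 1
Range: 100.160.64.1 to 100.160.95.254


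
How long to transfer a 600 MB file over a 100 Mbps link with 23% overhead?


Effective throughput = 100 * (1 - 23/100) = 77 Mbps
File size in Mb = 600 * 8 = 4800 Mb
Time = 4800 / 77
Time = 62.3377 seconds


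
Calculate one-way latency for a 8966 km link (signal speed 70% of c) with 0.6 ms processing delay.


Speed = 0.7 * 3e5 km/s = 210000 km/s
Propagation delay = 8966 / 210000 = 0.0427 s = 42.6952 ms
Processing delay = 0.6 ms
Total one-way latency = 43.2952 ms


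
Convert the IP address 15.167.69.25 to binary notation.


15 = 00001111
167 = 10100111
69 = 01000101
25 = 00011001
Binary: 00001111.10100111.01000101.00011001


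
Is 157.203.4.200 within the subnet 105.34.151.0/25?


Subnet network: 105.34.151.0
Test IP AND mask: 157.203.4.128
No, 157.203.4.200 is not in 105.34.151.0/25


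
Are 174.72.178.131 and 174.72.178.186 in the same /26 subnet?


Mask: 255.255.255.192
174.72.178.131 AND mask = 174.72.178.128
174.72.178.186 AND mask = 174.72.178.128
Yes, same subnet (174.72.178.128)


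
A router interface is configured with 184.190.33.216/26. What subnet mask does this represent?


/26 means 26 network bits, 6 host bits
Binary: 11111111111111111111111111000000
Mask: 255.255.255.192


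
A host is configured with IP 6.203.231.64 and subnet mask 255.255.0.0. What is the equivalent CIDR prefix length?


Binary: 11111111.11111111.00000000.00000000
Count leading 1s
Prefix: /16


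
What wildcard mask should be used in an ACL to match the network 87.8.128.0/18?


Subnet mask: 255.255.192.0
Wildcard = 255.255.255.255 - subnet mask
255 - 255 = 0
255 - 255 = 0
255 - 192 = 63
255 - 0 = 255
Wildcard: 0.0.63.255


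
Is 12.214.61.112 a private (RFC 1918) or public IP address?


RFC 1918 private ranges:
  10.0.0.0/8 (10.0.0.0 - 10.255.255.255)
  172.16.0.0/12 (172.16.0.0 - 172.31.255.255)
  192.168.0.0/16 (192.168.0.0 - 192.168.255.255)
Public (not in any RFC 1918 range)


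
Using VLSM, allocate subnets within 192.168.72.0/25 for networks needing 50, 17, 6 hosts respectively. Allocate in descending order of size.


50 hosts -> /26 (62 usable): 192.168.72.0/26
17 hosts -> /27 (30 usable): 192.168.72.64/27
6 hosts -> /29 (6 usable): 192.168.72.96/29
Allocation: 192.168.72.0/26 (50 hosts, 62 usable); 192.168.72.64/27 (17 hosts, 30 usable); 192.168.72.96/29 (6 hosts, 6 usable)


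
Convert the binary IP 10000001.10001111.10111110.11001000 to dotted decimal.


10000001 = 129
10001111 = 143
10111110 = 190
11001000 = 200
IP: 129.143.190.200


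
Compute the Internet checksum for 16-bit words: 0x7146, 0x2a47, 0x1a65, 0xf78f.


Sum all words (with carry folding):
+ 0x7146 = 0x7146
+ 0x2a47 = 0x9b8d
+ 0x1a65 = 0xb5f2
+ 0xf78f = 0xad82
One's complement: ~0xad82
Checksum = 0x527d


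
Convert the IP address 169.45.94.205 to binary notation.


169 = 10101001
45 = 00101101
94 = 01011110
205 = 11001101
Binary: 10101001.00101101.01011110.11001101


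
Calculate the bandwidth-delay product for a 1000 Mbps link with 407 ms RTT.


BDP = bandwidth * RTT
= 1000 Mbps * 407 ms
= 1000 * 1e6 * 407 / 1000 bits
= 407000000 bits
= 50875000 bytes
= 49682.6172 KB
BDP = 407000000 bits (50875000 bytes)


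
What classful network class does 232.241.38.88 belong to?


First octet: 232
Binary: 11101000
1110xxxx -> Class D (224-239)
Class D (multicast), default mask N/A


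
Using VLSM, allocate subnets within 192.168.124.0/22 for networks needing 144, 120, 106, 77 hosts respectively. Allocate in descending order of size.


144 hosts -> /24 (254 usable): 192.168.124.0/24
120 hosts -> /25 (126 usable): 192.168.125.0/25
106 hosts -> /25 (126 usable): 192.168.125.128/25
77 hosts -> /25 (126 usable): 192.168.126.0/25
Allocation: 192.168.124.0/24 (144 hosts, 254 usable); 192.168.125.0/25 (120 hosts, 126 usable); 192.168.125.128/25 (106 hosts, 126 usable); 192.168.126.0/25 (77 hosts, 126 usable)
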